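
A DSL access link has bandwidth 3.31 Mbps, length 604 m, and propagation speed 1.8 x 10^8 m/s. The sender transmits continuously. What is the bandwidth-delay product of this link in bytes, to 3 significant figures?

Propagation delay = 604 / 180000000 = 3.35556e-06 s.
BDP = R × t_prop = 3310000 × 3.35556e-06 = 11.1069 bits.
In bytes: 11.1069/8 = 1.39 bytes.

1.39 bytes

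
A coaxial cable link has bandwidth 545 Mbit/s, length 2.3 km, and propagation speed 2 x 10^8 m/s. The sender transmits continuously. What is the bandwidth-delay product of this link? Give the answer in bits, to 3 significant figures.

6270 bits

Propagation delay = 2300 / 200000000 = 1.15e-05 s.
BDP = R × t_prop = 545000000 × 1.15e-05 = 6267.5 bits.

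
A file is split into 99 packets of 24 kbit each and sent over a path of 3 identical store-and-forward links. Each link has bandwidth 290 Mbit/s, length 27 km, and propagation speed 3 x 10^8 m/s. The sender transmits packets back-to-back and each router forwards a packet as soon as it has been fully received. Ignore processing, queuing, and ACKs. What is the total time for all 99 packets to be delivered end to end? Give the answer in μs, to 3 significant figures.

8630 μs

Per-hop transmission t_tx = L/R = 24000/290000000 = 82.7586 μs.
Per-hop propagation t_prop = 27000/300000000 = 90 μs.
Pipeline fill: first packet needs 3·t_tx to clear all hops; remaining 98 packets each add one t_tx.
Total = (3+99-1)·t_tx + 3·t_prop = 101·82.7586 + 3·90 = 8630 μs.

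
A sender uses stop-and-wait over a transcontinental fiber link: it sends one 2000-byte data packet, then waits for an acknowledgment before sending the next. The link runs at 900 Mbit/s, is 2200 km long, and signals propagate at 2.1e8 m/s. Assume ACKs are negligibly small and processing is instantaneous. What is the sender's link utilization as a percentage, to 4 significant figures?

0.08478 %

t_tx = L/R = 16000/900000000 = 1.77778e-05 s.
t_prop = 2200000/210000000 = 0.0104762 s; RTT = 0.0209524 s.
Cycle = t_tx + RTT = 0.0209702 s.
Utilization = t_tx / cycle = 1.77778e-05/0.0209702 = 0.08478 %.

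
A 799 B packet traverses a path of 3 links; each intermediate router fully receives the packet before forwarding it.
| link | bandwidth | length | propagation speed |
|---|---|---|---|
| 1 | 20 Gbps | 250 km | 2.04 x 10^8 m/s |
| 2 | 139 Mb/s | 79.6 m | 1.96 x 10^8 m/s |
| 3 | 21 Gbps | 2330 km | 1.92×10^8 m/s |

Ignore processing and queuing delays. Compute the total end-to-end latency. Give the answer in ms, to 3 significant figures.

13.4 ms

L = 799 × 8 = 6392 bits.
Transmission delays (L/R per hop): 0.0003196, 0.0459856, 0.000304381 ms; sum = 0.0466096 ms.
Propagation delays (d/s per hop): 1.22549, 0.000406122, 12.1354 ms; sum = 13.3613 ms.
End-to-end = 13.4 ms.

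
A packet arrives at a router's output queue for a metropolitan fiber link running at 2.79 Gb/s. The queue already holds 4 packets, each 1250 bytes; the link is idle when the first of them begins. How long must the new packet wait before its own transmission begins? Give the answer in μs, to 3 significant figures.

Each queued packet: L/R = 10000/2790000000 = 3.58423 μs.
4 queued → 14.3369 μs.
Queuing delay = 14.3 μs.

14.3 μs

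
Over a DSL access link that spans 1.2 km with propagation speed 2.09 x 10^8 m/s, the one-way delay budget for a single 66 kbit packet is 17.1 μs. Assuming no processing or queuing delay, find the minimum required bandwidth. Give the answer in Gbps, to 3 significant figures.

5.81 Gbps

Propagation delay = 1200 / 209000000 = 5.74163 μs.
Transmission budget = 17.1 − 5.74163 = 11.3584 μs.
R ≥ L / t_tx = 66000 bits / 1.13584e-05 s = 5.81 Gbps.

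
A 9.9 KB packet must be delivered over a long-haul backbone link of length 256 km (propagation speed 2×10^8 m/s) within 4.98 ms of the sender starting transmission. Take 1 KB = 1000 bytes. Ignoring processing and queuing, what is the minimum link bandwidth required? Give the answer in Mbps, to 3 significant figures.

L = 79200 bits.
Propagation delay = 256000 / 200000000 = 1.28 ms.
Transmission budget = 4.98 − 1.28 = 3.7 ms.
R ≥ L / t_tx = 79200 bits / 0.0037 s = 21.4 Mbps.

21.4 Mbps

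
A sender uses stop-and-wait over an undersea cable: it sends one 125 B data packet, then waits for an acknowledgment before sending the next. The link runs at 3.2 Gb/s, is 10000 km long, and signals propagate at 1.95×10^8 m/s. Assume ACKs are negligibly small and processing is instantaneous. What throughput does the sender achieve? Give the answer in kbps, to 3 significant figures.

t_tx = L/R = 1000/3200000000 = 3.125e-07 s.
t_prop = 10000000/195000000 = 0.0512821 s; RTT = 0.102564 s.
Cycle = t_tx + RTT = 0.102564 s.
Throughput = L / cycle = 1000 / 0.102564 = 9.75 kbps.

9.75 kbps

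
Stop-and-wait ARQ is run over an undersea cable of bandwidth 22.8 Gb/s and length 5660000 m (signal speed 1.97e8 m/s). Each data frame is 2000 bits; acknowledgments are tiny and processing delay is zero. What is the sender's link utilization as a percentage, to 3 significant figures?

t_tx = L/R = 2000/22800000000 = 8.77193e-08 s.
t_prop = 5660000/197000000 = 0.028731 s; RTT = 0.0574619 s.
Cycle = t_tx + RTT = 0.057462 s.
Utilization = t_tx / cycle = 8.77193e-08/0.057462 = 0.000153 %.

0.000153 %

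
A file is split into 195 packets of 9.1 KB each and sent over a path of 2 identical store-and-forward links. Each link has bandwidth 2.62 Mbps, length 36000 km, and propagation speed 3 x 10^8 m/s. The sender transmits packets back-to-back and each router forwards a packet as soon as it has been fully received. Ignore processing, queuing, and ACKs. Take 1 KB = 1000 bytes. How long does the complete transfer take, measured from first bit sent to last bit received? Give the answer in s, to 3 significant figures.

5.69 s

Per-hop transmission t_tx = L/R = 72800/2620000 = 0.0277863 s.
Per-hop propagation t_prop = 36000000/300000000 = 0.12 s.
Pipeline fill: first packet needs 2·t_tx to clear all hops; remaining 194 packets each add one t_tx.
Total = (2+195-1)·t_tx + 2·t_prop = 196·0.0277863 + 2·0.12 = 5.69 s.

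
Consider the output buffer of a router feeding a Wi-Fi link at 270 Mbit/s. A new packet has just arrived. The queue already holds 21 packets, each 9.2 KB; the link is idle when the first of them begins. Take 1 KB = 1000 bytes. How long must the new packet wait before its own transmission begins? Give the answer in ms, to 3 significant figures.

5.72 ms

Each queued packet: L/R = 73600/270000000 = 0.272593 ms.
21 queued → 5.72444 ms.
Queuing delay = 5.72 ms.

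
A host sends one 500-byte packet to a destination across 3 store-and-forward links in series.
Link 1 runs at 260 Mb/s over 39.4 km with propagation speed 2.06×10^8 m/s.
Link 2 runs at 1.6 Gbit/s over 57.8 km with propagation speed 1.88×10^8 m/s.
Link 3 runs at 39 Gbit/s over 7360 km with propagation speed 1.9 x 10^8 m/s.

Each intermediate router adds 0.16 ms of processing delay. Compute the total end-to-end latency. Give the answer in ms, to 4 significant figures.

L = 500 × 8 = 4000 bits.
Transmission delays (L/R per hop): 0.0153846, 0.0025, 0.000102564 ms; sum = 0.0179872 ms.
Propagation delays (d/s per hop): 0.191262, 0.307447, 38.7368 ms; sum = 39.2356 ms.
Processing at 2 router(s): 2 × 0.16 ms = 0.32 ms.
End-to-end = 39.57 ms.

39.57 ms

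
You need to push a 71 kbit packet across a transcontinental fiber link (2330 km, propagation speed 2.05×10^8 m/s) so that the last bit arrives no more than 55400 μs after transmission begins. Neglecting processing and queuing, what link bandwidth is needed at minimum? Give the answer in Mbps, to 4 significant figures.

1.612 Mbps

Propagation delay = 2330000 / 2.05e+08 = 11365.9 μs.
Transmission budget = 55400 − 11365.9 = 44034.1 μs.
R ≥ L / t_tx = 71000 bits / 0.0440341 s = 1.612 Mbps.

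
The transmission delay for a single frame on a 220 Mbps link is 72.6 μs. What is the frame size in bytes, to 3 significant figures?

2000 bytes

L = R × t_tx = 220000000 b/s × 7.26e-05 s = 15972 bits.
In bytes: 15972 / 8 = 2000 bytes.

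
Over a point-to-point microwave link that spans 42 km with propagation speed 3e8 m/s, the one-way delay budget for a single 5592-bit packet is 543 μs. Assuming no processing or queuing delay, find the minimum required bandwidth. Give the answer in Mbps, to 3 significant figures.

Propagation delay = 42000 / 300000000 = 140 μs.
Transmission budget = 543 − 140 = 403 μs.
R ≥ L / t_tx = 5592 bits / 0.000403 s = 13.9 Mbps.

13.9 Mbps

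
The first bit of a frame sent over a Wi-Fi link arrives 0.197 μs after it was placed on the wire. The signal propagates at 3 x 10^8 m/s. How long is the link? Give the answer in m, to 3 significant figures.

59.1 m

d = s × t_prop = 300000000 × 1.97e-07 = 59.1 m.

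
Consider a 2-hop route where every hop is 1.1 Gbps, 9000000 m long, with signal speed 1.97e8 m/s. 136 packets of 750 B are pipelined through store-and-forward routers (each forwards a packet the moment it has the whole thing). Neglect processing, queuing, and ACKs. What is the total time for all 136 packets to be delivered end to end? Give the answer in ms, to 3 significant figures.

92.1 ms

Per-hop transmission t_tx = L/R = 6000/1100000000 = 0.00545455 ms.
Per-hop propagation t_prop = 9000000/197000000 = 45.6853 ms.
Pipeline fill: first packet needs 2·t_tx to clear all hops; remaining 135 packets each add one t_tx.
Total = (2+136-1)·t_tx + 2·t_prop = 137·0.00545455 + 2·45.6853 = 92.1 ms.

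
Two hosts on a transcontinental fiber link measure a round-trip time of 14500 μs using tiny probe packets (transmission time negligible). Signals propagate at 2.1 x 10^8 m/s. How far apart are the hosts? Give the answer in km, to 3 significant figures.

One-way propagation = RTT/2 = 7250 μs.
d = s × t = 210000000 × 0.00725 = 1520 km.

1520 km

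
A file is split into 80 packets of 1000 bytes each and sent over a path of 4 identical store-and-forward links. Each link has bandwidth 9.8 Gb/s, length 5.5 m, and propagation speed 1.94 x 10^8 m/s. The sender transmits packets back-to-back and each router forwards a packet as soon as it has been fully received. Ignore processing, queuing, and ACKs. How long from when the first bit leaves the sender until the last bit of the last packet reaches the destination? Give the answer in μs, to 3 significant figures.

Per-hop transmission t_tx = L/R = 8000/9800000000 = 0.816327 μs.
Per-hop propagation t_prop = 5.5/194000000 = 0.0283505 μs.
Pipeline fill: first packet needs 4·t_tx to clear all hops; remaining 79 packets each add one t_tx.
Total = (4+80-1)·t_tx + 4·t_prop = 83·0.816327 + 4·0.0283505 = 67.9 μs.

67.9 μs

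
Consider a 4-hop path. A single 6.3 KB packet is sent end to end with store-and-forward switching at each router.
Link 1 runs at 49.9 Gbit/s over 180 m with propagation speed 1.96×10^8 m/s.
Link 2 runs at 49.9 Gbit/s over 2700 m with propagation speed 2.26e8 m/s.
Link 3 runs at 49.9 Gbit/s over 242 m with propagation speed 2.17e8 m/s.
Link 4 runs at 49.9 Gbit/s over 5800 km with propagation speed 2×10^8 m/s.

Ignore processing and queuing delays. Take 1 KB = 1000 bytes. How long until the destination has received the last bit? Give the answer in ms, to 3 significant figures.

L = 50400 bits.
Transmission delay per hop = L/R = 50400/49900000000 = 0.00101002 ms; 4 hops → 0.00404008 ms.
Propagation delays (d/s per hop): 0.000918367, 0.0119469, 0.00111521, 29 ms; sum = 29.014 ms.
End-to-end = 29.0 ms.

29.0 ms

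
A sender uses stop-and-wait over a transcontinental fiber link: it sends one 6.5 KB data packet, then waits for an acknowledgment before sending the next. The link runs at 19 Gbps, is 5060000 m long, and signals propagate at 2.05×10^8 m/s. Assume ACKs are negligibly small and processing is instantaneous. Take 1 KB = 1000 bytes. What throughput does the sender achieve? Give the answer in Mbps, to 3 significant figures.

t_tx = L/R = 52000/19000000000 = 2.73684e-06 s.
t_prop = 5060000/2.05e+08 = 0.0246829 s; RTT = 0.0493659 s.
Cycle = t_tx + RTT = 0.0493686 s.
Throughput = L / cycle = 52000 / 0.0493686 = 1.05 Mbps.

1.05 Mbps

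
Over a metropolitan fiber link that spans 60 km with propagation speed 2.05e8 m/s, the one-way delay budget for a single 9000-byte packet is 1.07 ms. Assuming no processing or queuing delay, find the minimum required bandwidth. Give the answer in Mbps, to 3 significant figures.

92.6 Mbps

L = 72000 bits.
Propagation delay = 60000 / 2.05e+08 = 0.292683 ms.
Transmission budget = 1.07 − 0.292683 = 0.777317 ms.
R ≥ L / t_tx = 72000 bits / 0.000777317 s = 92.6 Mbps.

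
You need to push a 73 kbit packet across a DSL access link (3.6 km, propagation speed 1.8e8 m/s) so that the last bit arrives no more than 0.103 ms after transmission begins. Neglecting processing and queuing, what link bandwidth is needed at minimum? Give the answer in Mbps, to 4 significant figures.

Propagation delay = 3600 / 180000000 = 0.02 ms.
Transmission budget = 0.103 − 0.02 = 0.083 ms.
R ≥ L / t_tx = 73000 bits / 8.3e-05 s = 879.5 Mbps.

879.5 Mbps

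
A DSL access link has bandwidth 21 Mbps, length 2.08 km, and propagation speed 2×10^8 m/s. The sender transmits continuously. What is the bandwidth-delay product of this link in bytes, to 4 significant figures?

27.30 bytes

Propagation delay = 2080 / 200000000 = 1.04e-05 s.
BDP = R × t_prop = 21000000 × 1.04e-05 = 218.4 bits.
In bytes: 218.4/8 = 27.30 bytes.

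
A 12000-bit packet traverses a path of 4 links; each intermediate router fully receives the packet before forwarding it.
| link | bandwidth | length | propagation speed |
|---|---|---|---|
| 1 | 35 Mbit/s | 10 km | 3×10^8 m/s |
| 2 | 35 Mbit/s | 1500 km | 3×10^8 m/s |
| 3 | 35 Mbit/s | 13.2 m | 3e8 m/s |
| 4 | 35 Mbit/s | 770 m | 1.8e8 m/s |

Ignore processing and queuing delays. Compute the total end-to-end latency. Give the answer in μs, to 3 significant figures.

Transmission delay per hop = L/R = 12000/35000000 = 342.857 μs; 4 hops → 1371.43 μs.
Propagation delays (d/s per hop): 33.3333, 5000, 0.044, 4.27778 μs; sum = 5037.66 μs.
End-to-end = 6410 μs.

6410 μs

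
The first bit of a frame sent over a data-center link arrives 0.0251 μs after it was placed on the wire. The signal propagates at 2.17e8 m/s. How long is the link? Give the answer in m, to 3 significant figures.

d = s × t_prop = 217000000 × 2.51e-08 = 5.45 m.

5.45 m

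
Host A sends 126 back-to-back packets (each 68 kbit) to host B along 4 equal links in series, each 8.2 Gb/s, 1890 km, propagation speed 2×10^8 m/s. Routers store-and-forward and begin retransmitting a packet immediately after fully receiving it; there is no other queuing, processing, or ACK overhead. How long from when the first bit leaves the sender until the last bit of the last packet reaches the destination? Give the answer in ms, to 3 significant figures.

Per-hop transmission t_tx = L/R = 68000/8.2e+09 = 0.00829268 ms.
Per-hop propagation t_prop = 1890000/200000000 = 9.45 ms.
Pipeline fill: first packet needs 4·t_tx to clear all hops; remaining 125 packets each add one t_tx.
Total = (4+126-1)·t_tx + 4·t_prop = 129·0.00829268 + 4·9.45 = 38.9 ms.

38.9 ms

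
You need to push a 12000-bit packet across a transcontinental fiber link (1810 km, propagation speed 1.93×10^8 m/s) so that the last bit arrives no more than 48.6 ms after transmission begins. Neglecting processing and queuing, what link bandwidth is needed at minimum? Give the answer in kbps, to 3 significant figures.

Propagation delay = 1810000 / 193000000 = 9.37824 ms.
Transmission budget = 48.6 − 9.37824 = 39.2218 ms.
R ≥ L / t_tx = 12000 bits / 0.0392218 s = 306 kbps.

306 kbps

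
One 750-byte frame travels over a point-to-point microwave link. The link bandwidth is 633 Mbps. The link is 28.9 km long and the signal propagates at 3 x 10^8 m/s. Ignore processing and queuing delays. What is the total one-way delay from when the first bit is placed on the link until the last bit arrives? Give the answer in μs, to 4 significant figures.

105.8 μs

L = 750 × 8 = 6000 bits.
Transmission delay = L/R = 6000 / 633000000 = 9.47867 μs.
Propagation delay = d/s = 28900 m / 300000000 m/s = 96.3333 μs.
Total = 105.8 μs.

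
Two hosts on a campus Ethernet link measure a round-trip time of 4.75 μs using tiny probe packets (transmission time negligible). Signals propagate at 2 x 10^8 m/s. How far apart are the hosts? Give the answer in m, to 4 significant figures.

475.0 m

One-way propagation = RTT/2 = 2.375 μs.
d = s × t = 200000000 × 2.375e-06 = 475.0 m.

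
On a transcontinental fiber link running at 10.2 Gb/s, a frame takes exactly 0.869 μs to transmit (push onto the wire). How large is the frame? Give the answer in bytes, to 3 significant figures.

1110 bytes

L = R × t_tx = 10200000000 b/s × 8.69e-07 s = 8863.8 bits.
In bytes: 8863.8 / 8 = 1110 bytes.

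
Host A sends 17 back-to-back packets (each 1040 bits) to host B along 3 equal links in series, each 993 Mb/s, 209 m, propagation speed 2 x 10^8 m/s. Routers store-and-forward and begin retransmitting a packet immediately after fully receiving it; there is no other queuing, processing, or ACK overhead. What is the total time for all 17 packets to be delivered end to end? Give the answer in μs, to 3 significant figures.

Per-hop transmission t_tx = L/R = 1040/993000000 = 1.04733 μs.
Per-hop propagation t_prop = 209/200000000 = 1.045 μs.
Pipeline fill: first packet needs 3·t_tx to clear all hops; remaining 16 packets each add one t_tx.
Total = (3+17-1)·t_tx + 3·t_prop = 19·1.04733 + 3·1.045 = 23.0 μs.

23.0 μs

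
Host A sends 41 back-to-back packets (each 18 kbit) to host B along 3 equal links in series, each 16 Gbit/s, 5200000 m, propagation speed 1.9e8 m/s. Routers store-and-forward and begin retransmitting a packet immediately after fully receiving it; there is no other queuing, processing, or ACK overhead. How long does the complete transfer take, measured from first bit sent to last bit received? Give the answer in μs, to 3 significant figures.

Per-hop transmission t_tx = L/R = 18000/16000000000 = 1.125 μs.
Per-hop propagation t_prop = 5200000/190000000 = 27368.4 μs.
Pipeline fill: first packet needs 3·t_tx to clear all hops; remaining 40 packets each add one t_tx.
Total = (3+41-1)·t_tx + 3·t_prop = 43·1.125 + 3·27368.4 = 82200 μs.

82200 μs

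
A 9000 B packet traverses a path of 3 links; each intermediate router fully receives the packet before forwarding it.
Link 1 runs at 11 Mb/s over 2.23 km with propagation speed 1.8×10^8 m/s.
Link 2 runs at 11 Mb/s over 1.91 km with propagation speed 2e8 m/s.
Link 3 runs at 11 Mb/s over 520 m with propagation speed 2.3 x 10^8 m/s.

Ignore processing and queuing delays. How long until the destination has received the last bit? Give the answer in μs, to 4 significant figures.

L = 9000 × 8 = 72000 bits.
Transmission delay per hop = L/R = 72000/11000000 = 6545.45 μs; 3 hops → 19636.4 μs.
Propagation delays (d/s per hop): 12.3889, 9.55, 2.26087 μs; sum = 24.1998 μs.
End-to-end = 19660 μs.

19660 μs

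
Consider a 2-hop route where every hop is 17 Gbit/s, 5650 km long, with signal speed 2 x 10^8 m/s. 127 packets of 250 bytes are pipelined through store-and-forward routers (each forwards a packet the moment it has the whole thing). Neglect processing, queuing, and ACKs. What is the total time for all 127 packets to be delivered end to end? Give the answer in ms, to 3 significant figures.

Per-hop transmission t_tx = L/R = 2000/17000000000 = 0.000117647 ms.
Per-hop propagation t_prop = 5650000/200000000 = 28.25 ms.
Pipeline fill: first packet needs 2·t_tx to clear all hops; remaining 126 packets each add one t_tx.
Total = (2+127-1)·t_tx + 2·t_prop = 128·0.000117647 + 2·28.25 = 56.5 ms.

56.5 ms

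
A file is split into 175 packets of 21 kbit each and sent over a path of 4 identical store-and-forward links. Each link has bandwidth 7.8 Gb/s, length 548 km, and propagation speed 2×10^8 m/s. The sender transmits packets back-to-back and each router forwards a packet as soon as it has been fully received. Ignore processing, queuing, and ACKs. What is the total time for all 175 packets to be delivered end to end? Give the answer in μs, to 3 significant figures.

11400 μs

Per-hop transmission t_tx = L/R = 21000/7800000000 = 2.69231 μs.
Per-hop propagation t_prop = 548000/200000000 = 2740 μs.
Pipeline fill: first packet needs 4·t_tx to clear all hops; remaining 174 packets each add one t_tx.
Total = (4+175-1)·t_tx + 4·t_prop = 178·2.69231 + 4·2740 = 11400 μs.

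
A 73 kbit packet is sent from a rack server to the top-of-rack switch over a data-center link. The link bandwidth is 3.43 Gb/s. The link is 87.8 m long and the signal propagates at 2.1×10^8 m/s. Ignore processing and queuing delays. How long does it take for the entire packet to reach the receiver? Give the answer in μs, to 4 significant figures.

L = 73000 bits.
Transmission delay = L/R = 73000 / 3430000000 = 21.2828 μs.
Propagation delay = d/s = 87.8 m / 210000000 m/s = 0.418095 μs.
Total = 21.70 μs.

21.70 μs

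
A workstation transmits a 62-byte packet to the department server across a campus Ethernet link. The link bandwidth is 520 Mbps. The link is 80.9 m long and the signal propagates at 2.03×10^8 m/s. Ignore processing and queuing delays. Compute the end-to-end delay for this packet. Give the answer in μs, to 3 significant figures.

L = 62 × 8 = 496 bits.
Transmission delay = L/R = 496 / 520000000 = 0.953846 μs.
Propagation delay = d/s = 80.9 m / 2.03e+08 m/s = 0.398522 μs.
Total = 1.35 μs.

1.35 μs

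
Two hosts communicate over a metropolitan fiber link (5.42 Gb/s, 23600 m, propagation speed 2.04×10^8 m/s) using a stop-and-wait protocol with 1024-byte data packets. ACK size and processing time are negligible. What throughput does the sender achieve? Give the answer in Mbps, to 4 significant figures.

t_tx = L/R = 8192/5420000000 = 1.51144e-06 s.
t_prop = 23600/204000000 = 0.000115686 s; RTT = 0.000231373 s.
Cycle = t_tx + RTT = 0.000232884 s.
Throughput = L / cycle = 8192 / 0.000232884 = 35.18 Mbps.

35.18 Mbps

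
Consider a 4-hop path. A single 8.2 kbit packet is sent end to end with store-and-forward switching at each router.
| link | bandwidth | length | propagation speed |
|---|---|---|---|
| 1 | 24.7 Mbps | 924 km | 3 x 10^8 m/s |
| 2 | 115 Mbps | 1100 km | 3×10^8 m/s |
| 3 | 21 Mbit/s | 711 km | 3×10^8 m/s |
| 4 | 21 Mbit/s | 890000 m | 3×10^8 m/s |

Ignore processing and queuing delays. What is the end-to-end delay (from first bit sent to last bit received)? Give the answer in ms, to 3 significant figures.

13.3 ms

L = 8200 bits.
Transmission delays (L/R per hop): 0.331984, 0.0713043, 0.390476, 0.390476 ms; sum = 1.18424 ms.
Propagation delays (d/s per hop): 3.08, 3.66667, 2.37, 2.96667 ms; sum = 12.0833 ms.
End-to-end = 13.3 ms.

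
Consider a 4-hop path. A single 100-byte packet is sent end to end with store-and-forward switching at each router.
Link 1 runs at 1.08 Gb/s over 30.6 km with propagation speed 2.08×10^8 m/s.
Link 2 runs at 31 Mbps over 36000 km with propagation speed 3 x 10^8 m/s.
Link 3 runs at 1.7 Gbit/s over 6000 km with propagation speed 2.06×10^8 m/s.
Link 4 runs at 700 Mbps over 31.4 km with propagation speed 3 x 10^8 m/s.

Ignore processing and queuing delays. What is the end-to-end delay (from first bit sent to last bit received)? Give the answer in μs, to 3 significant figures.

L = 100 × 8 = 800 bits.
Transmission delays (L/R per hop): 0.740741, 25.8065, 0.470588, 1.14286 μs; sum = 28.1606 μs.
Propagation delays (d/s per hop): 147.115, 120000, 29126.2, 104.667 μs; sum = 149378 μs.
End-to-end = 149000 μs.

149000 μs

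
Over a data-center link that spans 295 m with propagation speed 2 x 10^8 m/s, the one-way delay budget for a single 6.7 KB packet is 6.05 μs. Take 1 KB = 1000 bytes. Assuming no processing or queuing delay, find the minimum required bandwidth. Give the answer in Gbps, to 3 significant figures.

11.7 Gbps

L = 53600 bits.
Propagation delay = 295 / 200000000 = 1.475 μs.
Transmission budget = 6.05 − 1.475 = 4.575 μs.
R ≥ L / t_tx = 53600 bits / 4.575e-06 s = 11.7 Gbps.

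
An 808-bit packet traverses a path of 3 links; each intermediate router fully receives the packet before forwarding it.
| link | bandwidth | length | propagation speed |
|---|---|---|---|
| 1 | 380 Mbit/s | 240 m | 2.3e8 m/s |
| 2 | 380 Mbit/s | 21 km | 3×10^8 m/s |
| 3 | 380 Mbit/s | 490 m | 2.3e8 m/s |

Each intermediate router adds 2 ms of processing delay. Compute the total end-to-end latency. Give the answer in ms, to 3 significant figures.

Transmission delay per hop = L/R = 808/380000000 = 0.00212632 ms; 3 hops → 0.00637895 ms.
Propagation delays (d/s per hop): 0.00104348, 0.07, 0.00213043 ms; sum = 0.0731739 ms.
Processing at 2 router(s): 2 × 2 ms = 4 ms.
End-to-end = 4.08 ms.

4.08 ms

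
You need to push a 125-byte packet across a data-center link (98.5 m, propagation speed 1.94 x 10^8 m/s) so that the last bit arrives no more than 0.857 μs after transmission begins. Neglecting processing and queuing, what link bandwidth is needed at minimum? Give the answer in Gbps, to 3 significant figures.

L = 1000 bits.
Propagation delay = 98.5 / 194000000 = 0.507732 μs.
Transmission budget = 0.857 − 0.507732 = 0.349268 μs.
R ≥ L / t_tx = 1000 bits / 3.49268e-07 s = 2.86 Gbps.

2.86 Gbps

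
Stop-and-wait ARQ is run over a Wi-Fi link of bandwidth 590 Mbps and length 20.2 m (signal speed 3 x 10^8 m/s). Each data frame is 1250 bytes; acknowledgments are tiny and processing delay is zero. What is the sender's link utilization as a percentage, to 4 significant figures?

99.21 %

t_tx = L/R = 10000/590000000 = 1.69492e-05 s.
t_prop = 20.2/300000000 = 6.73333e-08 s; RTT = 1.34667e-07 s.
Cycle = t_tx + RTT = 1.70838e-05 s.
Utilization = t_tx / cycle = 1.69492e-05/1.70838e-05 = 99.21 %.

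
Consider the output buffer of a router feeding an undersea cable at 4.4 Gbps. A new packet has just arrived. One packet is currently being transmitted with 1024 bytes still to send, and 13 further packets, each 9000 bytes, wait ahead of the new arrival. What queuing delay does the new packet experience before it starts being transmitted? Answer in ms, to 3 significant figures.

Each queued packet: L/R = 72000/4400000000 = 0.0163636 ms.
13 queued → 0.212727 ms.
Plus remaining 8192 bits of current packet: 0.00186182 ms.
Queuing delay = 0.215 ms.

0.215 ms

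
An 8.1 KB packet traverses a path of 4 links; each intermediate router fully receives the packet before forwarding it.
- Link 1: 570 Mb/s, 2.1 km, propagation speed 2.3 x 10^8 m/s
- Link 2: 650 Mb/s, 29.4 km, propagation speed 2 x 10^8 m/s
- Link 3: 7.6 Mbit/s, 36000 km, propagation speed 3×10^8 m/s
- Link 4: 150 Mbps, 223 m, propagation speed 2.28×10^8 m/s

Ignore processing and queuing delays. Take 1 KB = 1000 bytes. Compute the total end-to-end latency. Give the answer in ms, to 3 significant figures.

129 ms

L = 64800 bits.
Transmission delays (L/R per hop): 0.113684, 0.0996923, 8.52632, 0.432 ms; sum = 9.17169 ms.
Propagation delays (d/s per hop): 0.00913043, 0.147, 120, 0.00097807 ms; sum = 120.157 ms.
End-to-end = 129 ms.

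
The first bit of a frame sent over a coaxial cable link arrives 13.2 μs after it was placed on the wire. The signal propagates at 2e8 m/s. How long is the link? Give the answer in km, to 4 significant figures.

2.640 km

d = s × t_prop = 200000000 × 1.32e-05 = 2.640 km.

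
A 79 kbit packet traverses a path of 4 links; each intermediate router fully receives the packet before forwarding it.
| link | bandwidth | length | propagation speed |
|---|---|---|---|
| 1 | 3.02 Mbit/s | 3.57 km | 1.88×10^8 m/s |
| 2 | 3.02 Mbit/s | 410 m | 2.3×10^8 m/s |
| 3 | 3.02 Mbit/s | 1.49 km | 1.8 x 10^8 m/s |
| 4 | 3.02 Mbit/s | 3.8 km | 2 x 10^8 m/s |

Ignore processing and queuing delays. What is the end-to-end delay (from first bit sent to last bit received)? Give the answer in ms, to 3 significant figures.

L = 79000 bits.
Transmission delay per hop = L/R = 79000/3020000 = 26.1589 ms; 4 hops → 104.636 ms.
Propagation delays (d/s per hop): 0.0189894, 0.00178261, 0.00827778, 0.019 ms; sum = 0.0480497 ms.
End-to-end = 105 ms.

105 ms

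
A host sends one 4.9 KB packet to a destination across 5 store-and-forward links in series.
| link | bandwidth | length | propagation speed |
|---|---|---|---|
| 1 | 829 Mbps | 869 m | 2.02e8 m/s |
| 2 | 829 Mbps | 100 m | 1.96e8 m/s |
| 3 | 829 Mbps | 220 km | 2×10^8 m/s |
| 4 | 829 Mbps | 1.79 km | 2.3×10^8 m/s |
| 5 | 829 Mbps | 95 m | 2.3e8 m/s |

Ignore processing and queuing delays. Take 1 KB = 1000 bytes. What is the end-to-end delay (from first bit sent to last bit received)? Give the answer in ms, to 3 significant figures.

L = 39200 bits.
Transmission delay per hop = L/R = 39200/829000000 = 0.0472859 ms; 5 hops → 0.236429 ms.
Propagation delays (d/s per hop): 0.00430198, 0.000510204, 1.1, 0.00778261, 0.000413043 ms; sum = 1.11301 ms.
End-to-end = 1.35 ms.

1.35 ms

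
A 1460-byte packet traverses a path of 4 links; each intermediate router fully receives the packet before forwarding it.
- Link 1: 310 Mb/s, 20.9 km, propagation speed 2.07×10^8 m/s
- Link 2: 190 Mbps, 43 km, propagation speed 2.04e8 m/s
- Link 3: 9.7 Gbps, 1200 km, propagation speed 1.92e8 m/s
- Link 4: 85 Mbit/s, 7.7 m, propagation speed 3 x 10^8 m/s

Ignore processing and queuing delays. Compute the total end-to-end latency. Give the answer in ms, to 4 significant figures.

L = 1460 × 8 = 11680 bits.
Transmission delays (L/R per hop): 0.0376774, 0.0614737, 0.00120412, 0.137412 ms; sum = 0.237767 ms.
Propagation delays (d/s per hop): 0.100966, 0.210784, 6.25, 2.56667e-05 ms; sum = 6.56178 ms.
End-to-end = 6.800 ms.

6.800 ms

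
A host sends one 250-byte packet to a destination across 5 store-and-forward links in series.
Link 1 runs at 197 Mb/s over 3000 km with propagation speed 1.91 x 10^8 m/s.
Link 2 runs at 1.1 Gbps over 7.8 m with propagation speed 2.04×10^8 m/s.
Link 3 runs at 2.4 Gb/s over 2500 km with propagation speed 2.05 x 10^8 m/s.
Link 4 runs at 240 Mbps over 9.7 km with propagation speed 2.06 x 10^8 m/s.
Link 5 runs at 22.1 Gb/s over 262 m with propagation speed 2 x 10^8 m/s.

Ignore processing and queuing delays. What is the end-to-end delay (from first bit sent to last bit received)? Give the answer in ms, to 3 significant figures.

28.0 ms

L = 250 × 8 = 2000 bits.
Transmission delays (L/R per hop): 0.0101523, 0.00181818, 0.000833333, 0.00833333, 9.04977e-05 ms; sum = 0.0212276 ms.
Propagation delays (d/s per hop): 15.7068, 3.82353e-05, 12.1951, 0.0470874, 0.00131 ms; sum = 27.9504 ms.
End-to-end = 28.0 ms.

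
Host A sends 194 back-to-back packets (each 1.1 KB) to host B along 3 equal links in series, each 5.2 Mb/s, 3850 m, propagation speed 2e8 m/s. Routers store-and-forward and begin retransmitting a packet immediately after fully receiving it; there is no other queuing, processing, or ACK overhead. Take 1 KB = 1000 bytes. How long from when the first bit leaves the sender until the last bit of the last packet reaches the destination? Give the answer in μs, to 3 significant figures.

Per-hop transmission t_tx = L/R = 8800/5200000 = 1692.31 μs.
Per-hop propagation t_prop = 3850/200000000 = 19.25 μs.
Pipeline fill: first packet needs 3·t_tx to clear all hops; remaining 193 packets each add one t_tx.
Total = (3+194-1)·t_tx + 3·t_prop = 196·1692.31 + 3·19.25 = 332000 μs.

332000 μs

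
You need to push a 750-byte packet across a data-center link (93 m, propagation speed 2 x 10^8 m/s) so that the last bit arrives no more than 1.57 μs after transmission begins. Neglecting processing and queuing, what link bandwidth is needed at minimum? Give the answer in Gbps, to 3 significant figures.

5.43 Gbps

L = 6000 bits.
Propagation delay = 93 / 200000000 = 0.465 μs.
Transmission budget = 1.57 − 0.465 = 1.105 μs.
R ≥ L / t_tx = 6000 bits / 1.105e-06 s = 5.43 Gbps.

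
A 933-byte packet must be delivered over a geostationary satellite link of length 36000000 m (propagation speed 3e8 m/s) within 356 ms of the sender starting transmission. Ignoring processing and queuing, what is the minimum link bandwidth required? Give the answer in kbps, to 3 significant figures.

31.6 kbps

L = 7464 bits.
Propagation delay = 36000000 / 300000000 = 120 ms.
Transmission budget = 356 − 120 = 236 ms.
R ≥ L / t_tx = 7464 bits / 0.236 s = 31.6 kbps.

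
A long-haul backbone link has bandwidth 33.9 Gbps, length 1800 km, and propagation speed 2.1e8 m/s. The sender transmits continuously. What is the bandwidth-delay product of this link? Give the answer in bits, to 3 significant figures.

Propagation delay = 1800000 / 210000000 = 0.00857143 s.
BDP = R × t_prop = 33900000000 × 0.00857143 = 290571000 bits.

291000000 bits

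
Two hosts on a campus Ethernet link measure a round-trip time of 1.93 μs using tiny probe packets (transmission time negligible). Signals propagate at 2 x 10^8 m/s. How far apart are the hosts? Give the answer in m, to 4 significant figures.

One-way propagation = RTT/2 = 0.965 μs.
d = s × t = 200000000 × 9.65e-07 = 193.0 m.

193.0 m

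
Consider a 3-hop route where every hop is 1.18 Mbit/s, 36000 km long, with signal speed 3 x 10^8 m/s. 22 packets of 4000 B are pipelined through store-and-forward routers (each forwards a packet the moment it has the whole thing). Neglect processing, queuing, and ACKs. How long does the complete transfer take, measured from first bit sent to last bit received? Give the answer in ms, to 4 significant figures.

Per-hop transmission t_tx = L/R = 32000/1180000 = 27.1186 ms.
Per-hop propagation t_prop = 36000000/300000000 = 120 ms.
Pipeline fill: first packet needs 3·t_tx to clear all hops; remaining 21 packets each add one t_tx.
Total = (3+22-1)·t_tx + 3·t_prop = 24·27.1186 + 3·120 = 1011 ms.

1011 ms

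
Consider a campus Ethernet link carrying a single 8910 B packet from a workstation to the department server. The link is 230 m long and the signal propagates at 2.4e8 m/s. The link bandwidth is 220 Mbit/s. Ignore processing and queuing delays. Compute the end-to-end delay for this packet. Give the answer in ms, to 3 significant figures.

0.325 ms

L = 8910 × 8 = 71280 bits.
Transmission delay = L/R = 71280 / 220000000 = 0.324 ms.
Propagation delay = d/s = 230 m / 240000000 m/s = 0.000958333 ms.
Total = 0.325 ms.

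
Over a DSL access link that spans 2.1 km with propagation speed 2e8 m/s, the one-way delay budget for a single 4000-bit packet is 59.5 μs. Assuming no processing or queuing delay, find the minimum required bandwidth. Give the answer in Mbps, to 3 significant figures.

81.6 Mbps

Propagation delay = 2100 / 200000000 = 10.5 μs.
Transmission budget = 59.5 − 10.5 = 49 μs.
R ≥ L / t_tx = 4000 bits / 4.9e-05 s = 81.6 Mbps.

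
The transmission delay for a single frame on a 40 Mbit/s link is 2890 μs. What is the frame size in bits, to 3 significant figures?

116000 bits

L = R × t_tx = 40000000 b/s × 0.00289 s = 115600 bits.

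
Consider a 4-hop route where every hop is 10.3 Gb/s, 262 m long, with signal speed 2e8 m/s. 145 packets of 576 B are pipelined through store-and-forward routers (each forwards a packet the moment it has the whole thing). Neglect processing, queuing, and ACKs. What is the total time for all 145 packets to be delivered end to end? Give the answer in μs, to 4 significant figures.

71.45 μs

Per-hop transmission t_tx = L/R = 4608/10300000000 = 0.447379 μs.
Per-hop propagation t_prop = 262/200000000 = 1.31 μs.
Pipeline fill: first packet needs 4·t_tx to clear all hops; remaining 144 packets each add one t_tx.
Total = (4+145-1)·t_tx + 4·t_prop = 148·0.447379 + 4·1.31 = 71.45 μs.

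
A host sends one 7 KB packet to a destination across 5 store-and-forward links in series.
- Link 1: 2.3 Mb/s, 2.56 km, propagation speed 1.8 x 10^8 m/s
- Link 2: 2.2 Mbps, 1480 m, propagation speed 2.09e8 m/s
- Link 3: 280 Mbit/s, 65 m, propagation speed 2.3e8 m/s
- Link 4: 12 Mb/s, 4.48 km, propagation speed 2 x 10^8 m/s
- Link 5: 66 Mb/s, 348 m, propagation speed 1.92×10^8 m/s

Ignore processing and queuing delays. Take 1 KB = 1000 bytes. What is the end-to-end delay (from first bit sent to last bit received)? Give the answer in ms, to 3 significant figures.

L = 56000 bits.
Transmission delays (L/R per hop): 24.3478, 25.4545, 0.2, 4.66667, 0.848485 ms; sum = 55.5175 ms.
Propagation delays (d/s per hop): 0.0142222, 0.00708134, 0.000282609, 0.0224, 0.0018125 ms; sum = 0.0457987 ms.
End-to-end = 55.6 ms.

55.6 ms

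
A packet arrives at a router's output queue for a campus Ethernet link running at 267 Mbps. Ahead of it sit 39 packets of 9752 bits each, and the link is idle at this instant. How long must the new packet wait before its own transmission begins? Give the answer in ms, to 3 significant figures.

Each queued packet: L/R = 9752/267000000 = 0.0365243 ms.
39 queued → 1.42445 ms.
Queuing delay = 1.42 ms.

1.42 ms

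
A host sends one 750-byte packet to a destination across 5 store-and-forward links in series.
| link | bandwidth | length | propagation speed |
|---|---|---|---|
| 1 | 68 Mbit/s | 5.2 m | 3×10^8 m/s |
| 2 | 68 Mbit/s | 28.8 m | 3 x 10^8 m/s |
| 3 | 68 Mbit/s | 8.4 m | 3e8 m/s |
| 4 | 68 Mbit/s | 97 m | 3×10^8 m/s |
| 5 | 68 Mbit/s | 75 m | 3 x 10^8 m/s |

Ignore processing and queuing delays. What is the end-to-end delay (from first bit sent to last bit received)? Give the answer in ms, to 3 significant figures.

L = 750 × 8 = 6000 bits.
Transmission delay per hop = L/R = 6000/68000000 = 0.0882353 ms; 5 hops → 0.441176 ms.
Propagation delays (d/s per hop): 1.73333e-05, 9.6e-05, 2.8e-05, 0.000323333, 0.00025 ms; sum = 0.000714667 ms.
End-to-end = 0.442 ms.

0.442 ms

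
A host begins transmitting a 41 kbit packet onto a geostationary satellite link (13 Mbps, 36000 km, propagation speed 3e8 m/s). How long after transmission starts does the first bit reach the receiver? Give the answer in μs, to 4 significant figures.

First bit experiences only propagation delay: d/s = 36000000/300000000 = 120000 μs.

120000 μs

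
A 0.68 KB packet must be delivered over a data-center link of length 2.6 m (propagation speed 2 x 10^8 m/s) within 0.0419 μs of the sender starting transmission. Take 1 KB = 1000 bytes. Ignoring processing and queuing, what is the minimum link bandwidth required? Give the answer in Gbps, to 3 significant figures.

188 Gbps

L = 5440 bits.
Propagation delay = 2.6 / 200000000 = 0.013 μs.
Transmission budget = 0.0419 − 0.013 = 0.0289 μs.
R ≥ L / t_tx = 5440 bits / 2.89e-08 s = 188 Gbps.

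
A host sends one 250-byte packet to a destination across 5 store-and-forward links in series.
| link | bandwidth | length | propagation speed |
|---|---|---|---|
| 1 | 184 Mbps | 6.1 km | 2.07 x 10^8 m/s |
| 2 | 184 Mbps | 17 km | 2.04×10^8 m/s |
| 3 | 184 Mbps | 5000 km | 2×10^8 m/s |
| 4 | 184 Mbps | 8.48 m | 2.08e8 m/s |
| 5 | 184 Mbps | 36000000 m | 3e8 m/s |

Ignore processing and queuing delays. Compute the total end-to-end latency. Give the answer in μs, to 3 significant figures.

L = 250 × 8 = 2000 bits.
Transmission delay per hop = L/R = 2000/184000000 = 10.8696 μs; 5 hops → 54.3478 μs.
Propagation delays (d/s per hop): 29.4686, 83.3333, 25000, 0.0407692, 120000 μs; sum = 145113 μs.
End-to-end = 145000 μs.

145000 μs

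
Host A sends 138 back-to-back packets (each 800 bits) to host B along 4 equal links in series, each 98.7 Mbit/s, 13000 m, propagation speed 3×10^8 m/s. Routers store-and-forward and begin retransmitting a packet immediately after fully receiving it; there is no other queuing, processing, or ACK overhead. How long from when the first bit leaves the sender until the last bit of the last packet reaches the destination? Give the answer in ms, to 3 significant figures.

Per-hop transmission t_tx = L/R = 800/98700000 = 0.00810537 ms.
Per-hop propagation t_prop = 13000/300000000 = 0.0433333 ms.
Pipeline fill: first packet needs 4·t_tx to clear all hops; remaining 137 packets each add one t_tx.
Total = (4+138-1)·t_tx + 4·t_prop = 141·0.00810537 + 4·0.0433333 = 1.32 ms.

1.32 ms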